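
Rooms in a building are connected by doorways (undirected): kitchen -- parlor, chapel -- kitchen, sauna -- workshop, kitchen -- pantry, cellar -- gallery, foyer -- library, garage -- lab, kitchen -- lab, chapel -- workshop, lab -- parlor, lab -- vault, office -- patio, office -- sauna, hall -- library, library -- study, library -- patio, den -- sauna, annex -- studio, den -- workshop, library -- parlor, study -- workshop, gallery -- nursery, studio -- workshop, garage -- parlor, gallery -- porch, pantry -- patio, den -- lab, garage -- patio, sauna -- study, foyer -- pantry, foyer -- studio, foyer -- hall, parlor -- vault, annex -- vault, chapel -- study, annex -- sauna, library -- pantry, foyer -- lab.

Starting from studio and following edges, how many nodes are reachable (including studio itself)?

18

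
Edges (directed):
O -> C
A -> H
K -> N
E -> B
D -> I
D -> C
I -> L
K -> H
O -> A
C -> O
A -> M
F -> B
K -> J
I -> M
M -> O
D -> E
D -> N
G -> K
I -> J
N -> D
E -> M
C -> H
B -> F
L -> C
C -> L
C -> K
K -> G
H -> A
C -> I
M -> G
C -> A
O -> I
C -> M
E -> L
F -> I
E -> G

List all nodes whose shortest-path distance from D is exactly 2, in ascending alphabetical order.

Level 0: D
Level 1: C, E, I, N
Level 2: A, B, G, H, J, K, L, M, O
Level 3: F

A, B, G, H, J, K, L, M, O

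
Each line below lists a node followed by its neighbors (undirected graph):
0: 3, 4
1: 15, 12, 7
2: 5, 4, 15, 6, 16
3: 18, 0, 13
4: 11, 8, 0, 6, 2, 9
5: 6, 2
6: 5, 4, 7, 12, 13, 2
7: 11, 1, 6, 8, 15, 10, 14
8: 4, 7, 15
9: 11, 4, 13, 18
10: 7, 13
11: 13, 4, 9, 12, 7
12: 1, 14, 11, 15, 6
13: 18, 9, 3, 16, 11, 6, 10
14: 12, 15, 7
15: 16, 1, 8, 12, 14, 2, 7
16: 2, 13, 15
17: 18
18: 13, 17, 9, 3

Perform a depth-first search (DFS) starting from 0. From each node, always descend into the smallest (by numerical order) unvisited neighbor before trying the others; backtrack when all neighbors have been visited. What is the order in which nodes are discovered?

Visit 0
0 → 3
3 → 13
13 → 6
6 → 2
2 → 4
4 → 8
8 → 7
7 → 1
1 → 12
12 → 11
11 → 9
9 → 18
18 → 17
12 → 14
14 → 15
15 → 16
7 → 10
2 → 5

0, 3, 13, 6, 2, 4, 8, 7, 1, 12, 11, 9, 18, 17, 14, 15, 16, 10, 5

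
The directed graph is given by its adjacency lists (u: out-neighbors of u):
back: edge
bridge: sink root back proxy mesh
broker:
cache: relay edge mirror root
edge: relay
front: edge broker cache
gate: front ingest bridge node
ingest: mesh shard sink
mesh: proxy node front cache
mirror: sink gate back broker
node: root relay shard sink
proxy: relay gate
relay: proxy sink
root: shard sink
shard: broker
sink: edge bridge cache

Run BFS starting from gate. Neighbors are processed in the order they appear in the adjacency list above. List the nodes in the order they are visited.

gate front ingest bridge node edge broker cache mesh shard sink root back proxy relay mirror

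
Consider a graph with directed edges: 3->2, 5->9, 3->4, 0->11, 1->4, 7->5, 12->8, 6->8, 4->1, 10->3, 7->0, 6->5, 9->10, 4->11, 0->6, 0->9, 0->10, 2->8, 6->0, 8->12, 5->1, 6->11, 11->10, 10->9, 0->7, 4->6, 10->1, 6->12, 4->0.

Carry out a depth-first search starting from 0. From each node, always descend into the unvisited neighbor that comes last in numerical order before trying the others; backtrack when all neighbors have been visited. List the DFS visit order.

Visit 0
0 → 11
11 → 10
10 → 9
10 → 3
3 → 4
4 → 6
6 → 12
12 → 8
6 → 5
5 → 1
3 → 2
0 → 7

0 11 10 9 3 4 6 12 8 5 1 2 7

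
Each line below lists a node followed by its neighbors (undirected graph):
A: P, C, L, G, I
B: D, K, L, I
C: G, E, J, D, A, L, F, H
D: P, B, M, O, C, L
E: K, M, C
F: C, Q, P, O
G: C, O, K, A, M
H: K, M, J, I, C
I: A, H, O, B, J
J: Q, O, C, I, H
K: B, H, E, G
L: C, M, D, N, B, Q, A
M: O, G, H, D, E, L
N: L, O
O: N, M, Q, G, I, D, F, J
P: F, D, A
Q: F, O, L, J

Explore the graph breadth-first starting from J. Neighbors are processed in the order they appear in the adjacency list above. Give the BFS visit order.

J, Q, O, C, I, H, F, L, N, M, G, D, E, A, B, K, P

Visit J; enqueue Q, O, C, I, H → queue [Q, O, C, I, H]
Visit Q; enqueue F, L → queue [O, C, I, H, F, L]
Visit O; enqueue N, M, G, D → queue [C, I, H, F, L, N, M, G, D]
Visit C; enqueue E, A → queue [I, H, F, L, N, M, G, D, E, A]
Visit I; enqueue B → queue [H, F, L, N, M, G, D, E, A, B]
Visit H; enqueue K → queue [F, L, N, M, G, D, E, A, B, K]
Visit F; enqueue P → queue [L, N, M, G, D, E, A, B, K, P]
Visit L → queue [N, M, G, D, E, A, B, K, P]
Visit N → queue [M, G, D, E, A, B, K, P]
Visit M → queue [G, D, E, A, B, K, P]
Visit G → queue [D, E, A, B, K, P]
Visit D → queue [E, A, B, K, P]
Visit E → queue [A, B, K, P]
Visit A → queue [B, K, P]
Visit B → queue [K, P]
Visit K → queue [P]
Visit P → queue []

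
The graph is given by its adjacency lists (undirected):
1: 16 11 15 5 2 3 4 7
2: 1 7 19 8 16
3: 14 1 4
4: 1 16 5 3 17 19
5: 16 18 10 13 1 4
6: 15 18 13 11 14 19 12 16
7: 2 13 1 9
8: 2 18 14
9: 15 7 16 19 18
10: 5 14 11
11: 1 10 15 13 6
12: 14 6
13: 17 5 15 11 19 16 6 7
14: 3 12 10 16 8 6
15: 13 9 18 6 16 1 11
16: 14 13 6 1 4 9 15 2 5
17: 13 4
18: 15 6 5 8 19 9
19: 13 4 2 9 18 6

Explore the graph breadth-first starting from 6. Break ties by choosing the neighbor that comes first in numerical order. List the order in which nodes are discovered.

6 11 12 13 14 15 16 18 19 1 10 5 7 17 3 8 9 2 4

Visit 6; enqueue 11, 12, 13, 14, 15, 16, 18, 19 → queue [11, 12, 13, 14, 15, 16, 18, 19]
Visit 11; enqueue 1, 10 → queue [12, 13, 14, 15, 16, 18, 19, 1, 10]
Visit 12 → queue [13, 14, 15, 16, 18, 19, 1, 10]
Visit 13; enqueue 5, 7, 17 → queue [14, 15, 16, 18, 19, 1, 10, 5, 7, 17]
Visit 14; enqueue 3, 8 → queue [15, 16, 18, 19, 1, 10, 5, 7, 17, 3, 8]
Visit 15; enqueue 9 → queue [16, 18, 19, 1, 10, 5, 7, 17, 3, 8, 9]
Visit 16; enqueue 2, 4 → queue [18, 19, 1, 10, 5, 7, 17, 3, 8, 9, 2, 4]
Visit 18 → queue [19, 1, 10, 5, 7, 17, 3, 8, 9, 2, 4]
Visit 19 → queue [1, 10, 5, 7, 17, 3, 8, 9, 2, 4]
Visit 1 → queue [10, 5, 7, 17, 3, 8, 9, 2, 4]
Visit 10 → queue [5, 7, 17, 3, 8, 9, 2, 4]
Visit 5 → queue [7, 17, 3, 8, 9, 2, 4]
Visit 7 → queue [17, 3, 8, 9, 2, 4]
Visit 17 → queue [3, 8, 9, 2, 4]
Visit 3 → queue [8, 9, 2, 4]
Visit 8 → queue [9, 2, 4]
Visit 9 → queue [2, 4]
Visit 2 → queue [4]
Visit 4 → queue []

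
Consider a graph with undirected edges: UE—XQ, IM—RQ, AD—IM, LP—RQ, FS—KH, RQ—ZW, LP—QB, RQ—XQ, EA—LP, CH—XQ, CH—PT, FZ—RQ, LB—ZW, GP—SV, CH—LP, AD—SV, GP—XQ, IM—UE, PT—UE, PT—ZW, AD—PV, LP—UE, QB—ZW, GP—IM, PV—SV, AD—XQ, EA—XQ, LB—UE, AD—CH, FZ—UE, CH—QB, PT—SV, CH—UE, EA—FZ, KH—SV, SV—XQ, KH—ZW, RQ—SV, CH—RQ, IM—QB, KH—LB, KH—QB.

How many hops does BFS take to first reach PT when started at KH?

2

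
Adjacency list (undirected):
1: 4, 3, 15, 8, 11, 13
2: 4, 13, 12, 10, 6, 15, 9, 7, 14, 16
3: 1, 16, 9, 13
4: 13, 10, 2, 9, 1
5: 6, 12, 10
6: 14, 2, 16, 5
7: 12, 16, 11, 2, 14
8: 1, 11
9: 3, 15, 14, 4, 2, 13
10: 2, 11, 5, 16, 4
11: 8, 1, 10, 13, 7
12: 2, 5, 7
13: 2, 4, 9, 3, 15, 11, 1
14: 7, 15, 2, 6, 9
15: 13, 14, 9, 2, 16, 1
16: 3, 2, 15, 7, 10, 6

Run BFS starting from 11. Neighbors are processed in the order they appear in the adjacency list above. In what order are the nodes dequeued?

Visit 11; enqueue 8, 1, 10, 13, 7 → queue [8, 1, 10, 13, 7]
Visit 8 → queue [1, 10, 13, 7]
Visit 1; enqueue 4, 3, 15 → queue [10, 13, 7, 4, 3, 15]
Visit 10; enqueue 2, 5, 16 → queue [13, 7, 4, 3, 15, 2, 5, 16]
Visit 13; enqueue 9 → queue [7, 4, 3, 15, 2, 5, 16, 9]
Visit 7; enqueue 12, 14 → queue [4, 3, 15, 2, 5, 16, 9, 12, 14]
Visit 4 → queue [3, 15, 2, 5, 16, 9, 12, 14]
Visit 3 → queue [15, 2, 5, 16, 9, 12, 14]
Visit 15 → queue [2, 5, 16, 9, 12, 14]
Visit 2; enqueue 6 → queue [5, 16, 9, 12, 14, 6]
Visit 5 → queue [16, 9, 12, 14, 6]
Visit 16 → queue [9, 12, 14, 6]
Visit 9 → queue [12, 14, 6]
Visit 12 → queue [14, 6]
Visit 14 → queue [6]
Visit 6 → queue []

11 → 8 → 1 → 10 → 13 → 7 → 4 → 3 → 15 → 2 → 5 → 16 → 9 → 12 → 14 → 6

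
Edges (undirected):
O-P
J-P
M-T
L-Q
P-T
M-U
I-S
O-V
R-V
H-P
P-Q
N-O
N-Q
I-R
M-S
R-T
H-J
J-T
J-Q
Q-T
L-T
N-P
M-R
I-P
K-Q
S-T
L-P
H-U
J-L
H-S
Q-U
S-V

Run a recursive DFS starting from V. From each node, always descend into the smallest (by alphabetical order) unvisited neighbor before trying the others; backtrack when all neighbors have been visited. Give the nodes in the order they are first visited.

V -> O -> N -> P -> H -> J -> L -> Q -> K -> T -> M -> R -> I -> S -> U

Visit V
V → O
O → N
N → P
P → H
H → J
J → L
L → Q
Q → K
Q → T
T → M
M → R
R → I
I → S
M → U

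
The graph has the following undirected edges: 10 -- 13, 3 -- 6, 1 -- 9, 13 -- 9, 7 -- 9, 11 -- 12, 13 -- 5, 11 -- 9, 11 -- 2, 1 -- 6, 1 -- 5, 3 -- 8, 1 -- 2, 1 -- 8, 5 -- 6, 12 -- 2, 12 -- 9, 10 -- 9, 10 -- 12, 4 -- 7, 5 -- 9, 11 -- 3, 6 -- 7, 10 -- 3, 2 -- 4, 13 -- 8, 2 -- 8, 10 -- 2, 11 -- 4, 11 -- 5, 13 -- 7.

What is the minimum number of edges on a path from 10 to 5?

Level 0: 10
Level 1: 2, 3, 9, 12, 13
Level 2: 1, 4, 5, 6, 7, 8, 11
5 first appears at level 2.

2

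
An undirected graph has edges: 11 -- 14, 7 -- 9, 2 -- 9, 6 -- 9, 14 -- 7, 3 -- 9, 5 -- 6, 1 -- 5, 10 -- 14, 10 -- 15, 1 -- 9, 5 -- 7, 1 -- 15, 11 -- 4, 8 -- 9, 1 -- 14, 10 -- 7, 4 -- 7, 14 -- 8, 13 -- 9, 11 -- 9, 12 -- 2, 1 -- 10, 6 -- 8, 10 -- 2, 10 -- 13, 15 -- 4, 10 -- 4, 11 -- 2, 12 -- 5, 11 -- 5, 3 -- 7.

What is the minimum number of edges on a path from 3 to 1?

2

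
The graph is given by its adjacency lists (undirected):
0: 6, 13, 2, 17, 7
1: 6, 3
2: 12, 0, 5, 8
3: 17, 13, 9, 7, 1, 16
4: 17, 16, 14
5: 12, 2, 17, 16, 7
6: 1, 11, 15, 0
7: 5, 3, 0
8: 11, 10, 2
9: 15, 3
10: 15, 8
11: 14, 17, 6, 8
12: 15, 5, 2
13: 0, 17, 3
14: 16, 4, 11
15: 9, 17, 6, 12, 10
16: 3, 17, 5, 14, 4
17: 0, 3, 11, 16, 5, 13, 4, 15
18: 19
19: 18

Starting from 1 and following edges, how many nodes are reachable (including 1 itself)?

BFS from 1 visits: 1, 6, 3, 15, 11, 0, 17, 16, 13, 9, 7, 12, 10, 14, 8, 2, 5, 4
Reachable nodes: 18 of 20 total.

18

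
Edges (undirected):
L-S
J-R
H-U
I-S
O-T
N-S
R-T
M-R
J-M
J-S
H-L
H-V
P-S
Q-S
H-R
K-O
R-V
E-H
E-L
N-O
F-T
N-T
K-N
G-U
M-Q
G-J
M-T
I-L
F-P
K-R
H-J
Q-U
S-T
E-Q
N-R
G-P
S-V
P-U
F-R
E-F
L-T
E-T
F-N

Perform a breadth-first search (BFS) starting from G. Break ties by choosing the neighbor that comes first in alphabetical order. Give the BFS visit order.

Visit G; enqueue J, P, U → queue [J, P, U]
Visit J; enqueue H, M, R, S → queue [P, U, H, M, R, S]
Visit P; enqueue F → queue [U, H, M, R, S, F]
Visit U; enqueue Q → queue [H, M, R, S, F, Q]
Visit H; enqueue E, L, V → queue [M, R, S, F, Q, E, L, V]
Visit M; enqueue T → queue [R, S, F, Q, E, L, V, T]
Visit R; enqueue K, N → queue [S, F, Q, E, L, V, T, K, N]
Visit S; enqueue I → queue [F, Q, E, L, V, T, K, N, I]
Visit F → queue [Q, E, L, V, T, K, N, I]
Visit Q → queue [E, L, V, T, K, N, I]
Visit E → queue [L, V, T, K, N, I]
Visit L → queue [V, T, K, N, I]
Visit V → queue [T, K, N, I]
Visit T; enqueue O → queue [K, N, I, O]
Visit K → queue [N, I, O]
Visit N → queue [I, O]
Visit I → queue [O]
Visit O → queue []

G → J → P → U → H → M → R → S → F → Q → E → L → V → T → K → N → I → O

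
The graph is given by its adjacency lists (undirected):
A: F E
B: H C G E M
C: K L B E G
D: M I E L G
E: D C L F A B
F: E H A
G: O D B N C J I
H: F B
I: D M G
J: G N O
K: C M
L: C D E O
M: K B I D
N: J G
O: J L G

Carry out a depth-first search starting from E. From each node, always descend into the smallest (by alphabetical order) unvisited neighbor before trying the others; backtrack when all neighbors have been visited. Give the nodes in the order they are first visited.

E, A, F, H, B, C, G, D, I, M, K, L, O, J, N

Visit E
E → A
A → F
F → H
H → B
B → C
C → G
G → D
D → I
I → M
M → K
D → L
L → O
O → J
J → N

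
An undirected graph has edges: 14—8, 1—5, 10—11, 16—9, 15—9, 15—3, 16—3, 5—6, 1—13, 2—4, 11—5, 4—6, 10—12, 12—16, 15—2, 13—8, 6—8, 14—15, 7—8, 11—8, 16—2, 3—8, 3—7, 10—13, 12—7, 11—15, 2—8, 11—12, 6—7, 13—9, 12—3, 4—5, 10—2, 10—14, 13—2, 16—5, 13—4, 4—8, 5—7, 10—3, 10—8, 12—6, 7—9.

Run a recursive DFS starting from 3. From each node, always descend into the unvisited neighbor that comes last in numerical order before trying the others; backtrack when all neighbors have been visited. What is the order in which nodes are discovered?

Visit 3
3 → 16
16 → 12
12 → 11
11 → 15
15 → 14
14 → 10
10 → 13
13 → 9
9 → 7
7 → 8
8 → 6
6 → 5
5 → 4
4 → 2
5 → 1

3 16 12 11 15 14 10 13 9 7 8 6 5 4 2 1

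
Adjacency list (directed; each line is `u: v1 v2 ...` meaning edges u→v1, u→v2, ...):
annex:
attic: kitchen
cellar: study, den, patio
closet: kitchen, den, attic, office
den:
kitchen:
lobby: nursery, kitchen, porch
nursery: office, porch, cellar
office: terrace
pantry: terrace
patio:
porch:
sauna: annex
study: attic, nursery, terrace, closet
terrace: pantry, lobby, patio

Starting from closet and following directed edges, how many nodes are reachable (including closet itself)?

13

BFS from closet visits: closet, kitchen, den, attic, office, terrace, pantry, lobby, patio, nursery, porch, cellar, study
Reachable nodes: 13 of 15 total.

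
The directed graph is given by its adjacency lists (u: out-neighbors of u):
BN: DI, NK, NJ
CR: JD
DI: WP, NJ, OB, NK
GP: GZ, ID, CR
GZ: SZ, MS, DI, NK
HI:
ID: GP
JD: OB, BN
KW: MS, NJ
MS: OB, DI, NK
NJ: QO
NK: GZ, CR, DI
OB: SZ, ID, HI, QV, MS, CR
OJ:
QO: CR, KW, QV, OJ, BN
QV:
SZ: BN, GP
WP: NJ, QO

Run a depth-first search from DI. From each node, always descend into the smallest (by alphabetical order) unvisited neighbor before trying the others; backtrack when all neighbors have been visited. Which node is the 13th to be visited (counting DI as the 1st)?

MS

Visit DI
DI → NJ
NJ → QO
QO → BN
BN → NK
NK → CR
CR → JD
JD → OB
OB → HI
OB → ID
ID → GP
GP → GZ
GZ → MS
GZ → SZ
OB → QV
QO → KW
QO → OJ
DI → WP

Visit order: DI, NJ, QO, BN, NK, CR, JD, OB, HI, ID, GP, GZ, MS, SZ, QV, KW, OJ, WP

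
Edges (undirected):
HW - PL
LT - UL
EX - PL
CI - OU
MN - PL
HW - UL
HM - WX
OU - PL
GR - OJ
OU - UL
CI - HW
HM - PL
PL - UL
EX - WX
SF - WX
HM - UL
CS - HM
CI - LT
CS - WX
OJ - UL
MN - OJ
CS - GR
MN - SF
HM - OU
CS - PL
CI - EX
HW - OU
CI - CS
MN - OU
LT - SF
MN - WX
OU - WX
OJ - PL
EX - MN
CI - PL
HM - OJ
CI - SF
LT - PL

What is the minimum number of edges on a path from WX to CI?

Level 0: WX
Level 1: CS, EX, HM, MN, OU, SF
Level 2: CI, GR, HW, LT, OJ, PL, UL
CI first appears at level 2.

2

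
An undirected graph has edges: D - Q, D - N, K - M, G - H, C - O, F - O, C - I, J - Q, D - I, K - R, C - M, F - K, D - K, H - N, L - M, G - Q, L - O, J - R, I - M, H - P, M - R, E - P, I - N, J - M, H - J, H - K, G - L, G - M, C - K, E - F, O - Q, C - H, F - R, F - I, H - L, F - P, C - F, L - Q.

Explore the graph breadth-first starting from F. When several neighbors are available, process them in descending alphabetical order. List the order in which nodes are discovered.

F -> R -> P -> O -> K -> I -> E -> C -> M -> J -> H -> Q -> L -> D -> N -> G

Visit F; enqueue R, P, O, K, I, E, C → queue [R, P, O, K, I, E, C]
Visit R; enqueue M, J → queue [P, O, K, I, E, C, M, J]
Visit P; enqueue H → queue [O, K, I, E, C, M, J, H]
Visit O; enqueue Q, L → queue [K, I, E, C, M, J, H, Q, L]
Visit K; enqueue D → queue [I, E, C, M, J, H, Q, L, D]
Visit I; enqueue N → queue [E, C, M, J, H, Q, L, D, N]
Visit E → queue [C, M, J, H, Q, L, D, N]
Visit C → queue [M, J, H, Q, L, D, N]
Visit M; enqueue G → queue [J, H, Q, L, D, N, G]
Visit J → queue [H, Q, L, D, N, G]
Visit H → queue [Q, L, D, N, G]
Visit Q → queue [L, D, N, G]
Visit L → queue [D, N, G]
Visit D → queue [N, G]
Visit N → queue [G]
Visit G → queue []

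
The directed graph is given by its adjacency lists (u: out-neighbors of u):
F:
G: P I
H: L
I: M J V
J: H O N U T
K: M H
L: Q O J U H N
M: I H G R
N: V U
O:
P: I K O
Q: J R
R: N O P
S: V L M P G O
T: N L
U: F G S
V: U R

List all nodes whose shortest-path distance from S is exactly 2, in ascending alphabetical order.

H, I, J, K, N, Q, R, U

Level 0: S
Level 1: G, L, M, O, P, V
Level 2: H, I, J, K, N, Q, R, U
Level 3: F, T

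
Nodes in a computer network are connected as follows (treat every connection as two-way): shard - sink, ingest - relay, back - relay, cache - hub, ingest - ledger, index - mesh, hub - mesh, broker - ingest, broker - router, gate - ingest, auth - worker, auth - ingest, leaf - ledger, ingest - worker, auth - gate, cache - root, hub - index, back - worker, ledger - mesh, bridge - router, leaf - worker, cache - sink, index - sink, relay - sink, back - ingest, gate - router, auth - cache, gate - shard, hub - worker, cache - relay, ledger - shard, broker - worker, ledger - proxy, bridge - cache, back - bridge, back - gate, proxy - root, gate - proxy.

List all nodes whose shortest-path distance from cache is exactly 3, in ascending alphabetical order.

broker, leaf, ledger

Level 0: cache
Level 1: auth, bridge, hub, relay, root, sink
Level 2: back, gate, index, ingest, mesh, proxy, router, shard, worker
Level 3: broker, leaf, ledger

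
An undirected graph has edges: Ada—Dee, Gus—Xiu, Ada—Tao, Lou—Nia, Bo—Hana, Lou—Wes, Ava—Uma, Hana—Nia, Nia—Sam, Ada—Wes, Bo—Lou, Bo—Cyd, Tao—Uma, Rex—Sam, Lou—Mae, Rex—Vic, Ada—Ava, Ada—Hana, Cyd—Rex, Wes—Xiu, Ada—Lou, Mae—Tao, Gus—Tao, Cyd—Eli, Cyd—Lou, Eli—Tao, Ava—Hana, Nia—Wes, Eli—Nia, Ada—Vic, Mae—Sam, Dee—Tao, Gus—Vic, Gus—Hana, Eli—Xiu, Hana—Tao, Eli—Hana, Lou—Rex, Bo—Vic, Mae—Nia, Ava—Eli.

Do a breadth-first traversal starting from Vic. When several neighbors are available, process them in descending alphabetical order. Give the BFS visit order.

Vic, Rex, Gus, Bo, Ada, Sam, Lou, Cyd, Xiu, Tao, Hana, Wes, Dee, Ava, Nia, Mae, Eli, Uma

Visit Vic; enqueue Rex, Gus, Bo, Ada → queue [Rex, Gus, Bo, Ada]
Visit Rex; enqueue Sam, Lou, Cyd → queue [Gus, Bo, Ada, Sam, Lou, Cyd]
Visit Gus; enqueue Xiu, Tao, Hana → queue [Bo, Ada, Sam, Lou, Cyd, Xiu, Tao, Hana]
Visit Bo → queue [Ada, Sam, Lou, Cyd, Xiu, Tao, Hana]
Visit Ada; enqueue Wes, Dee, Ava → queue [Sam, Lou, Cyd, Xiu, Tao, Hana, Wes, Dee, Ava]
Visit Sam; enqueue Nia, Mae → queue [Lou, Cyd, Xiu, Tao, Hana, Wes, Dee, Ava, Nia, Mae]
Visit Lou → queue [Cyd, Xiu, Tao, Hana, Wes, Dee, Ava, Nia, Mae]
Visit Cyd; enqueue Eli → queue [Xiu, Tao, Hana, Wes, Dee, Ava, Nia, Mae, Eli]
Visit Xiu → queue [Tao, Hana, Wes, Dee, Ava, Nia, Mae, Eli]
Visit Tao; enqueue Uma → queue [Hana, Wes, Dee, Ava, Nia, Mae, Eli, Uma]
Visit Hana → queue [Wes, Dee, Ava, Nia, Mae, Eli, Uma]
Visit Wes → queue [Dee, Ava, Nia, Mae, Eli, Uma]
Visit Dee → queue [Ava, Nia, Mae, Eli, Uma]
Visit Ava → queue [Nia, Mae, Eli, Uma]
Visit Nia → queue [Mae, Eli, Uma]
Visit Mae → queue [Eli, Uma]
Visit Eli → queue [Uma]
Visit Uma → queue []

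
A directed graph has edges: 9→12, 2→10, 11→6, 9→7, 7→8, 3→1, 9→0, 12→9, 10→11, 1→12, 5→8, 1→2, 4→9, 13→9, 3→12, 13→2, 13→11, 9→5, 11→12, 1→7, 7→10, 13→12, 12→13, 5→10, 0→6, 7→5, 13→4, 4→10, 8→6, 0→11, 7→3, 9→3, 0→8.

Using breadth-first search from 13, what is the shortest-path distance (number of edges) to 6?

Level 0: 13
Level 1: 2, 4, 9, 11, 12
Level 2: 0, 3, 5, 6, 7, 10
Level 3: 1, 8
6 first appears at level 2.

2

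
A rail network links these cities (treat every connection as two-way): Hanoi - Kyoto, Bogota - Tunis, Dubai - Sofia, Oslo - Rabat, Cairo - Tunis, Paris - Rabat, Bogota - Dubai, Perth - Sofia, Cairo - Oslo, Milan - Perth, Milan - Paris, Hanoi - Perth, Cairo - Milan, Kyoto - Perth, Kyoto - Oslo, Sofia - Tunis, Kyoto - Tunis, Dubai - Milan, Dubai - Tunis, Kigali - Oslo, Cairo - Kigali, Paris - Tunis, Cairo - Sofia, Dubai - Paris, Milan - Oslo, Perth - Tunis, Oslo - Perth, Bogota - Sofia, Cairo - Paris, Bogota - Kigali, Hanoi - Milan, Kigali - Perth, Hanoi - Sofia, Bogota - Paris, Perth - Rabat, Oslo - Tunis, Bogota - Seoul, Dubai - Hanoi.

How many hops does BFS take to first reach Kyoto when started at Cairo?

2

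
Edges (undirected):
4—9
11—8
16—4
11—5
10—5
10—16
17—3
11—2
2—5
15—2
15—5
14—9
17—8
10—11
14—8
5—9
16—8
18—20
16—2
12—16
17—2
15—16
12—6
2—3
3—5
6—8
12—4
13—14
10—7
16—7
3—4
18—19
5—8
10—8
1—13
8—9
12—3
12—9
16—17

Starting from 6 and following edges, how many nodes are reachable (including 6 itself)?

BFS from 6 visits: 6, 12, 8, 16, 9, 4, 3, 17, 14, 11, 10, 5, 15, 7, 2, 13, 1
Reachable nodes: 17 of 20 total.

17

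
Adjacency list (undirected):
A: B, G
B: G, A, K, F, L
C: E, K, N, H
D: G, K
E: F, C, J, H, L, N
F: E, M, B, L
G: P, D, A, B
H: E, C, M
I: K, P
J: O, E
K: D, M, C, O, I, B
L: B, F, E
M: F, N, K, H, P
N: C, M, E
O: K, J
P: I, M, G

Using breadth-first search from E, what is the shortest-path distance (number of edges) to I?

Level 0: E
Level 1: C, F, H, J, L, N
Level 2: B, K, M, O
Level 3: A, D, G, I, P
I first appears at level 3.

3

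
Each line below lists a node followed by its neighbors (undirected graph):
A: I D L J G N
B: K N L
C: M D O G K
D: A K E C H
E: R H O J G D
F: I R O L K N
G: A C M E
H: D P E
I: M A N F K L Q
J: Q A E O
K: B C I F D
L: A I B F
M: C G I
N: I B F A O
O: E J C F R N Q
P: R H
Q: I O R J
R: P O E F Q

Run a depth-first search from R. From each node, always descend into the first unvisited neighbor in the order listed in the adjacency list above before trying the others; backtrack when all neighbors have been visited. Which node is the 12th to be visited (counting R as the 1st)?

Q

Visit R
R → P
P → H
H → D
D → A
A → I
I → M
M → C
C → O
O → E
E → J
J → Q
E → G
O → F
F → L
L → B
B → K
B → N

Visit order: R, P, H, D, A, I, M, C, O, E, J, Q, G, F, L, B, K, N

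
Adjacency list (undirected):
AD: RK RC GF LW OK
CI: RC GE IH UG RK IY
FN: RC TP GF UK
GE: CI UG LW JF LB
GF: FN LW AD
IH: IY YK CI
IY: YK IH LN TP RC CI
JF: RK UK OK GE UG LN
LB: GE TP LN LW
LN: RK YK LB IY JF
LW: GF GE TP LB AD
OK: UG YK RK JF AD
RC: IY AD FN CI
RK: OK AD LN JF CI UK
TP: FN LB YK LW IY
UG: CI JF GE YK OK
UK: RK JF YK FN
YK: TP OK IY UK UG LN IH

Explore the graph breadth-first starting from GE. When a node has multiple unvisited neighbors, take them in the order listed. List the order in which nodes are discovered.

GE CI UG LW JF LB RC IH RK IY YK OK GF TP AD UK LN FN

Visit GE; enqueue CI, UG, LW, JF, LB → queue [CI, UG, LW, JF, LB]
Visit CI; enqueue RC, IH, RK, IY → queue [UG, LW, JF, LB, RC, IH, RK, IY]
Visit UG; enqueue YK, OK → queue [LW, JF, LB, RC, IH, RK, IY, YK, OK]
Visit LW; enqueue GF, TP, AD → queue [JF, LB, RC, IH, RK, IY, YK, OK, GF, TP, AD]
Visit JF; enqueue UK, LN → queue [LB, RC, IH, RK, IY, YK, OK, GF, TP, AD, UK, LN]
Visit LB → queue [RC, IH, RK, IY, YK, OK, GF, TP, AD, UK, LN]
Visit RC; enqueue FN → queue [IH, RK, IY, YK, OK, GF, TP, AD, UK, LN, FN]
Visit IH → queue [RK, IY, YK, OK, GF, TP, AD, UK, LN, FN]
Visit RK → queue [IY, YK, OK, GF, TP, AD, UK, LN, FN]
Visit IY → queue [YK, OK, GF, TP, AD, UK, LN, FN]
Visit YK → queue [OK, GF, TP, AD, UK, LN, FN]
Visit OK → queue [GF, TP, AD, UK, LN, FN]
Visit GF → queue [TP, AD, UK, LN, FN]
Visit TP → queue [AD, UK, LN, FN]
Visit AD → queue [UK, LN, FN]
Visit UK → queue [LN, FN]
Visit LN → queue [FN]
Visit FN → queue []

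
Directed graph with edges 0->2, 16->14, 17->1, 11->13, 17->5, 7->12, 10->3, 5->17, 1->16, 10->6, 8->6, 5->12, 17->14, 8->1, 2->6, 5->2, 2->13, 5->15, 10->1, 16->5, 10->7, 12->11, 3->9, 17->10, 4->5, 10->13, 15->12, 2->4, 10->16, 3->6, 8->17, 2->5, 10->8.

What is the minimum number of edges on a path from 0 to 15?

3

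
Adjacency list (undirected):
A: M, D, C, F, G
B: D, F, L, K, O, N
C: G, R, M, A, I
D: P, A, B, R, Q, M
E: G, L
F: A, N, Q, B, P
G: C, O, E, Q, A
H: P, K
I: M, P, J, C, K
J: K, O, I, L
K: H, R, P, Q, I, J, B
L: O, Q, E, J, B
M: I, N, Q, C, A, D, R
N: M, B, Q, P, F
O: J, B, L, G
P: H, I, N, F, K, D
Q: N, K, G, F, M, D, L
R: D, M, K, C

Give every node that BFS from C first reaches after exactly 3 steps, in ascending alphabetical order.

B, H, L

Level 0: C
Level 1: A, G, I, M, R
Level 2: D, E, F, J, K, N, O, P, Q
Level 3: B, H, L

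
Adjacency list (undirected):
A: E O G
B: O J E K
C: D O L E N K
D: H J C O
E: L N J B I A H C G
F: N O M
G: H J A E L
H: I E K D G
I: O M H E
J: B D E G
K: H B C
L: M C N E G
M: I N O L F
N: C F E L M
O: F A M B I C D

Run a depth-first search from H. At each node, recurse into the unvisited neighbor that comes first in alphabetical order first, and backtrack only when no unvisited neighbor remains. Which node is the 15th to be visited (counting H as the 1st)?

N

Visit H
H → D
D → C
C → E
E → A
A → G
G → J
J → B
B → K
B → O
O → F
F → M
M → I
M → L
L → N

Visit order: H, D, C, E, A, G, J, B, K, O, F, M, I, L, N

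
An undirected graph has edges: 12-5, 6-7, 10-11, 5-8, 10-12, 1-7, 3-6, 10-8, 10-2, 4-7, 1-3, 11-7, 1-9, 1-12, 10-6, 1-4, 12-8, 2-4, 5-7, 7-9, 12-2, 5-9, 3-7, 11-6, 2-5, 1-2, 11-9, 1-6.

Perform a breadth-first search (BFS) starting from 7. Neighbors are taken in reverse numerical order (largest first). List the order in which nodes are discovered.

7 11 9 6 5 4 3 1 10 12 8 2

Visit 7; enqueue 11, 9, 6, 5, 4, 3, 1 → queue [11, 9, 6, 5, 4, 3, 1]
Visit 11; enqueue 10 → queue [9, 6, 5, 4, 3, 1, 10]
Visit 9 → queue [6, 5, 4, 3, 1, 10]
Visit 6 → queue [5, 4, 3, 1, 10]
Visit 5; enqueue 12, 8, 2 → queue [4, 3, 1, 10, 12, 8, 2]
Visit 4 → queue [3, 1, 10, 12, 8, 2]
Visit 3 → queue [1, 10, 12, 8, 2]
Visit 1 → queue [10, 12, 8, 2]
Visit 10 → queue [12, 8, 2]
Visit 12 → queue [8, 2]
Visit 8 → queue [2]
Visit 2 → queue []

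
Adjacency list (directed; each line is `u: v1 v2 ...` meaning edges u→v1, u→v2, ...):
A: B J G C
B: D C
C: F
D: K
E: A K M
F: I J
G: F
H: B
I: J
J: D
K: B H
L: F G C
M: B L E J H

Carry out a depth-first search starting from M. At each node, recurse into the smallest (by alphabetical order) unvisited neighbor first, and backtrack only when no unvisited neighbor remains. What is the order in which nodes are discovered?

M → B → C → F → I → J → D → K → H → E → A → G → L

Visit M
M → B
B → C
C → F
F → I
I → J
J → D
D → K
K → H
M → E
E → A
A → G
M → L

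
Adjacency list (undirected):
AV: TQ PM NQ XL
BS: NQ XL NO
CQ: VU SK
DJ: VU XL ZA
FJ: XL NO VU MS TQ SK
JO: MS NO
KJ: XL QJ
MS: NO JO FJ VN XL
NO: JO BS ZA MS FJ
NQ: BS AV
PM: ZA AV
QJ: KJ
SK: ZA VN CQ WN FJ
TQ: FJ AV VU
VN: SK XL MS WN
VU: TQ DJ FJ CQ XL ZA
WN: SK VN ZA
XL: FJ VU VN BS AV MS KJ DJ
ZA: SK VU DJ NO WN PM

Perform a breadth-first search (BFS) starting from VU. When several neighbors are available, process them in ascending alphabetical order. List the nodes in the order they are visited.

VU -> CQ -> DJ -> FJ -> TQ -> XL -> ZA -> SK -> MS -> NO -> AV -> BS -> KJ -> VN -> PM -> WN -> JO -> NQ -> QJ

Visit VU; enqueue CQ, DJ, FJ, TQ, XL, ZA → queue [CQ, DJ, FJ, TQ, XL, ZA]
Visit CQ; enqueue SK → queue [DJ, FJ, TQ, XL, ZA, SK]
Visit DJ → queue [FJ, TQ, XL, ZA, SK]
Visit FJ; enqueue MS, NO → queue [TQ, XL, ZA, SK, MS, NO]
Visit TQ; enqueue AV → queue [XL, ZA, SK, MS, NO, AV]
Visit XL; enqueue BS, KJ, VN → queue [ZA, SK, MS, NO, AV, BS, KJ, VN]
Visit ZA; enqueue PM, WN → queue [SK, MS, NO, AV, BS, KJ, VN, PM, WN]
Visit SK → queue [MS, NO, AV, BS, KJ, VN, PM, WN]
Visit MS; enqueue JO → queue [NO, AV, BS, KJ, VN, PM, WN, JO]
Visit NO → queue [AV, BS, KJ, VN, PM, WN, JO]
Visit AV; enqueue NQ → queue [BS, KJ, VN, PM, WN, JO, NQ]
Visit BS → queue [KJ, VN, PM, WN, JO, NQ]
Visit KJ; enqueue QJ → queue [VN, PM, WN, JO, NQ, QJ]
Visit VN → queue [PM, WN, JO, NQ, QJ]
Visit PM → queue [WN, JO, NQ, QJ]
Visit WN → queue [JO, NQ, QJ]
Visit JO → queue [NQ, QJ]
Visit NQ → queue [QJ]
Visit QJ → queue []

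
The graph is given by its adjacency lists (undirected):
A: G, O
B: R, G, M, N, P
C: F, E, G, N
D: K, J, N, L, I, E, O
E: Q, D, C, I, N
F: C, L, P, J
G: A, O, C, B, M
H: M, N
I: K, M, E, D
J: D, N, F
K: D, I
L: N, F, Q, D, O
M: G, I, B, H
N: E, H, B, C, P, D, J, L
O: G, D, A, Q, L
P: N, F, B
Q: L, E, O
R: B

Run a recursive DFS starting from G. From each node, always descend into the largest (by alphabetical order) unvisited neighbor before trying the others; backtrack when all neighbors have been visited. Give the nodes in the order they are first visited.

Visit G
G → O
O → Q
Q → L
L → N
N → P
P → F
F → J
J → D
D → K
K → I
I → M
M → H
M → B
B → R
I → E
E → C
O → A

G, O, Q, L, N, P, F, J, D, K, I, M, H, B, R, E, C, A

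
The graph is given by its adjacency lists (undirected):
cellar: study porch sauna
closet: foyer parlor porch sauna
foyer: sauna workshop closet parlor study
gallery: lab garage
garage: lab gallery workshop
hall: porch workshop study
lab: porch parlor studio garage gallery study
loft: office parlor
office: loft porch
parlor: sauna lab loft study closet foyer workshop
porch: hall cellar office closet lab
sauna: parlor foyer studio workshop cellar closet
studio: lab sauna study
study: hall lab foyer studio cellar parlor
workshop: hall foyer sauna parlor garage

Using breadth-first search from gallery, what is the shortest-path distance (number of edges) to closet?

Level 0: gallery
Level 1: garage, lab
Level 2: parlor, porch, studio, study, workshop
Level 3: cellar, closet, foyer, hall, loft, office, sauna
closet first appears at level 3.

3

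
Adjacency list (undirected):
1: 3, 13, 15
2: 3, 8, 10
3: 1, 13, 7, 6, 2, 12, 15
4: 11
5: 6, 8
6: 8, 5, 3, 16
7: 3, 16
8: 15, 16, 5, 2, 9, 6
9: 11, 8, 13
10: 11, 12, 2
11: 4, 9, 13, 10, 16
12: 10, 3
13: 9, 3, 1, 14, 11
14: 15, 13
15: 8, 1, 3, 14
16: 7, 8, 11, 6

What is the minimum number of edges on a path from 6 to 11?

2

Level 0: 6
Level 1: 3, 5, 8, 16
Level 2: 1, 2, 7, 9, 11, 12, 13, 15
Level 3: 4, 10, 14
11 first appears at level 2.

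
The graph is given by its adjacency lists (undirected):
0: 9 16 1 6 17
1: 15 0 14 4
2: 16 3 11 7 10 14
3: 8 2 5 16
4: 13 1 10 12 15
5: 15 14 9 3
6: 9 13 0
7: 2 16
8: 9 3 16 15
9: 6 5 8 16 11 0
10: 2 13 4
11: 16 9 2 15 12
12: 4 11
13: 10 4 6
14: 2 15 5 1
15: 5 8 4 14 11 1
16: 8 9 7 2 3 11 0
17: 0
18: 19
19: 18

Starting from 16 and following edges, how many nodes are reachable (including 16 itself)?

18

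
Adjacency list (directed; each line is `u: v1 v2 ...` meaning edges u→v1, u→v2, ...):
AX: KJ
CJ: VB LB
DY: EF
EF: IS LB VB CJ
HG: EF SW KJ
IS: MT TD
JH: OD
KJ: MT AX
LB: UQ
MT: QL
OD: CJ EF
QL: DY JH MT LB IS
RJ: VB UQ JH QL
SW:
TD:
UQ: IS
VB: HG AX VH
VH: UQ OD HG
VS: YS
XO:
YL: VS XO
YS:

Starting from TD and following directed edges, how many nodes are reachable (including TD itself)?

1

BFS from TD visits: TD
Reachable nodes: 1 of 22 total.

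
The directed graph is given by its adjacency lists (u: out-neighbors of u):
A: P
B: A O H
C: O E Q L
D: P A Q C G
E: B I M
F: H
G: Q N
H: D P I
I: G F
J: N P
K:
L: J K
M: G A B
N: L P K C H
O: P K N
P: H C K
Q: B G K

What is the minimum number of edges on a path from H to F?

2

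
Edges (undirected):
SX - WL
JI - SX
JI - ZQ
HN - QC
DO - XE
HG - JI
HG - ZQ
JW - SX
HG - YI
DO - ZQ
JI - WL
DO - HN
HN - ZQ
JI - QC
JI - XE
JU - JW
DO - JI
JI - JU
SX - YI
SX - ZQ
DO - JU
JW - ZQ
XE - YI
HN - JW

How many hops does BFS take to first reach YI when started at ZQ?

2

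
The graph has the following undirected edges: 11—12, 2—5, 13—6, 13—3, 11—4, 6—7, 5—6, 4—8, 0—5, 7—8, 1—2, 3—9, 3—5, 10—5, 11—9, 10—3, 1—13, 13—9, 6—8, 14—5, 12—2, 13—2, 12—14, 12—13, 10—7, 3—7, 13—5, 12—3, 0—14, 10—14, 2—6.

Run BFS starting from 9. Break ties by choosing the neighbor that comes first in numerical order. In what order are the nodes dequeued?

9 -> 3 -> 11 -> 13 -> 5 -> 7 -> 10 -> 12 -> 4 -> 1 -> 2 -> 6 -> 0 -> 14 -> 8

Visit 9; enqueue 3, 11, 13 → queue [3, 11, 13]
Visit 3; enqueue 5, 7, 10, 12 → queue [11, 13, 5, 7, 10, 12]
Visit 11; enqueue 4 → queue [13, 5, 7, 10, 12, 4]
Visit 13; enqueue 1, 2, 6 → queue [5, 7, 10, 12, 4, 1, 2, 6]
Visit 5; enqueue 0, 14 → queue [7, 10, 12, 4, 1, 2, 6, 0, 14]
Visit 7; enqueue 8 → queue [10, 12, 4, 1, 2, 6, 0, 14, 8]
Visit 10 → queue [12, 4, 1, 2, 6, 0, 14, 8]
Visit 12 → queue [4, 1, 2, 6, 0, 14, 8]
Visit 4 → queue [1, 2, 6, 0, 14, 8]
Visit 1 → queue [2, 6, 0, 14, 8]
Visit 2 → queue [6, 0, 14, 8]
Visit 6 → queue [0, 14, 8]
Visit 0 → queue [14, 8]
Visit 14 → queue [8]
Visit 8 → queue []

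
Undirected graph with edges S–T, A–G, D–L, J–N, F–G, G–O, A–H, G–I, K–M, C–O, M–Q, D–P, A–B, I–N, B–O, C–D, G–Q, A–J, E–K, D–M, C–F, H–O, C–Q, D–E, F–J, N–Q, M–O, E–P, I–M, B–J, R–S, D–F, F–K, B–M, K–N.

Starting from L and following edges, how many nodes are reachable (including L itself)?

BFS from L visits: L, D, P, M, F, E, C, Q, O, K, I, B, J, G, N, H, A
Reachable nodes: 17 of 20 total.

17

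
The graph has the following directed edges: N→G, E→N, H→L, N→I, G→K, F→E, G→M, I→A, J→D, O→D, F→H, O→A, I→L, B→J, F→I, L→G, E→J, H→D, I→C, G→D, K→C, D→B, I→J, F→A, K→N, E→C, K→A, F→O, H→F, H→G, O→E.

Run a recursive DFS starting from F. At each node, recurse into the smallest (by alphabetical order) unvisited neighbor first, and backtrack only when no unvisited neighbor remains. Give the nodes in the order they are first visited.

F A E C J D B N G K M I L H O

Visit F
F → A
F → E
E → C
E → J
J → D
D → B
E → N
N → G
G → K
G → M
N → I
I → L
F → H
F → O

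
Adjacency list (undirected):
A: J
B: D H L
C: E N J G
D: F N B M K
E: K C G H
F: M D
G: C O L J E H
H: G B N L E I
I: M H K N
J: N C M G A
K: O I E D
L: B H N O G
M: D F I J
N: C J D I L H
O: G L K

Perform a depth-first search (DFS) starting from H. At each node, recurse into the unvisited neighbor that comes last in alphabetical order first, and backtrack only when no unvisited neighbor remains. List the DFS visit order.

Visit H
H → N
N → L
L → O
O → K
K → I
I → M
M → J
J → G
G → E
E → C
J → A
M → F
F → D
D → B

H -> N -> L -> O -> K -> I -> M -> J -> G -> E -> C -> A -> F -> D -> B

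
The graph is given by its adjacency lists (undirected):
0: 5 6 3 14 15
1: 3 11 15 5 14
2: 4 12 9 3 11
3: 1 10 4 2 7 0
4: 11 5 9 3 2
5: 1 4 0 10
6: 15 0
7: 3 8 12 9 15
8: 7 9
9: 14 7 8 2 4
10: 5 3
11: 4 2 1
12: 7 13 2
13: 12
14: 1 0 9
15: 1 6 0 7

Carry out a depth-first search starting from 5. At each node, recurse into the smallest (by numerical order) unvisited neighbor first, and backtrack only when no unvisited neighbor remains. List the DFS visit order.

5 0 3 1 11 2 4 9 7 8 12 13 15 6 14 10

Visit 5
5 → 0
0 → 3
3 → 1
1 → 11
11 → 2
2 → 4
4 → 9
9 → 7
7 → 8
7 → 12
12 → 13
7 → 15
15 → 6
9 → 14
3 → 10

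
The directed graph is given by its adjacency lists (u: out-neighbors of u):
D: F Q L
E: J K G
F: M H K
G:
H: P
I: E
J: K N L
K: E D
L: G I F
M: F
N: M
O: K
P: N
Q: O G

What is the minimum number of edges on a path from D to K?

Level 0: D
Level 1: F, L, Q
Level 2: G, H, I, K, M, O
Level 3: E, P
Level 4: J, N
K first appears at level 2.

2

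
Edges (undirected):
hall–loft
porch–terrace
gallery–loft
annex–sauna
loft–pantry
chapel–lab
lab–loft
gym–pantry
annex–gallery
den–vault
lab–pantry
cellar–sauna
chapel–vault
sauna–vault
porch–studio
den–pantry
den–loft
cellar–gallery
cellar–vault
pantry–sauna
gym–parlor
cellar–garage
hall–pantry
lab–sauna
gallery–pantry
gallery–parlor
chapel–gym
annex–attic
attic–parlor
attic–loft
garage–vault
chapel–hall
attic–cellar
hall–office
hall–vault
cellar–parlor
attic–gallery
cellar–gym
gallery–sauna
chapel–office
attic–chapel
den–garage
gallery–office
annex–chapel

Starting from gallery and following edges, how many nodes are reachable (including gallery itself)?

16

BFS from gallery visits: gallery, annex, attic, cellar, loft, office, pantry, parlor, sauna, chapel, garage, gym, vault, den, hall, lab
Reachable nodes: 16 of 19 total.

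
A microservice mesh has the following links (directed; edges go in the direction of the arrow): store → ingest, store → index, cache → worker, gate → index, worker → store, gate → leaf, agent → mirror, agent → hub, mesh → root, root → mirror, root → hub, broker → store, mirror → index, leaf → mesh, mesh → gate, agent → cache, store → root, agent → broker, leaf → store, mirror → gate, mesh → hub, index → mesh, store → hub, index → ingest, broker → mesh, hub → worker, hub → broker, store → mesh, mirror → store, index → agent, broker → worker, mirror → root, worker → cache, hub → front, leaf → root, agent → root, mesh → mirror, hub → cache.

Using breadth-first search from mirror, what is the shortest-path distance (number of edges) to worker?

3

Level 0: mirror
Level 1: gate, index, root, store
Level 2: agent, hub, ingest, leaf, mesh
Level 3: broker, cache, front, worker
worker first appears at level 3.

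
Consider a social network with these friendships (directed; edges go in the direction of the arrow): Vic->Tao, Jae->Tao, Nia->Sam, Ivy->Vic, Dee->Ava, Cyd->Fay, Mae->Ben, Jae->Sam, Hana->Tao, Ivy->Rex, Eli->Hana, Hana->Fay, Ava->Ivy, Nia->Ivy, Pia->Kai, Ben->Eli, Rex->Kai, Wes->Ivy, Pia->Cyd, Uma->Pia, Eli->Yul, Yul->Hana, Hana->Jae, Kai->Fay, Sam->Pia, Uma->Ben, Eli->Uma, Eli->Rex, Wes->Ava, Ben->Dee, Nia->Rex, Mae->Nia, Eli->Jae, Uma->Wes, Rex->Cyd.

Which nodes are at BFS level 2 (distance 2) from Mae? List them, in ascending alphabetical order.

Level 0: Mae
Level 1: Ben, Nia
Level 2: Dee, Eli, Ivy, Rex, Sam
Level 3: Ava, Cyd, Hana, Jae, Kai, Pia, Uma, Vic, Yul
Level 4: Fay, Tao, Wes

Dee, Eli, Ivy, Rex, Sam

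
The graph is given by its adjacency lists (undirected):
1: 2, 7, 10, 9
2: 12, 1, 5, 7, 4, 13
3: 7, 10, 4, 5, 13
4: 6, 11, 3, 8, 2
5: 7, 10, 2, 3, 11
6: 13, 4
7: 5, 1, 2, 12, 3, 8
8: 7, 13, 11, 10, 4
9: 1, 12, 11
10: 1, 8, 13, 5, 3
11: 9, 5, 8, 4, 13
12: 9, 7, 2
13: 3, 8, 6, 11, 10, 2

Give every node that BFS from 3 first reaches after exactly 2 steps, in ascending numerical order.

Level 0: 3
Level 1: 4, 5, 7, 10, 13
Level 2: 1, 2, 6, 8, 11, 12
Level 3: 9

1, 2, 6, 8, 11, 12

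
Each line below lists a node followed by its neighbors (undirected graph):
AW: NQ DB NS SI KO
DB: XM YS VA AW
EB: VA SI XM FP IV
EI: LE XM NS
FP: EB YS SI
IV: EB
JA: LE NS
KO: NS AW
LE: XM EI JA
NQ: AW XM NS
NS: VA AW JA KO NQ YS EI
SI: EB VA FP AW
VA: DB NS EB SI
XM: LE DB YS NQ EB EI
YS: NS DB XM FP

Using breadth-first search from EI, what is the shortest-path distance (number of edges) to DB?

Level 0: EI
Level 1: LE, NS, XM
Level 2: AW, DB, EB, JA, KO, NQ, VA, YS
Level 3: FP, IV, SI
DB first appears at level 2.

2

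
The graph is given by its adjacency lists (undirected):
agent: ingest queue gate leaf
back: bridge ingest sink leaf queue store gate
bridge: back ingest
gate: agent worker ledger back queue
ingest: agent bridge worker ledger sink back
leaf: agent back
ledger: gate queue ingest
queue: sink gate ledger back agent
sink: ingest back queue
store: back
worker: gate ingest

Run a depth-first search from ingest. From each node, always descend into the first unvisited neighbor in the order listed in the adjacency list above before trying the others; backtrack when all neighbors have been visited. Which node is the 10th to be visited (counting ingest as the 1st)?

Visit ingest
ingest → agent
agent → queue
queue → sink
sink → back
back → bridge
back → leaf
back → store
back → gate
gate → worker
gate → ledger

Visit order: ingest, agent, queue, sink, back, bridge, leaf, store, gate, worker, ledger

worker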